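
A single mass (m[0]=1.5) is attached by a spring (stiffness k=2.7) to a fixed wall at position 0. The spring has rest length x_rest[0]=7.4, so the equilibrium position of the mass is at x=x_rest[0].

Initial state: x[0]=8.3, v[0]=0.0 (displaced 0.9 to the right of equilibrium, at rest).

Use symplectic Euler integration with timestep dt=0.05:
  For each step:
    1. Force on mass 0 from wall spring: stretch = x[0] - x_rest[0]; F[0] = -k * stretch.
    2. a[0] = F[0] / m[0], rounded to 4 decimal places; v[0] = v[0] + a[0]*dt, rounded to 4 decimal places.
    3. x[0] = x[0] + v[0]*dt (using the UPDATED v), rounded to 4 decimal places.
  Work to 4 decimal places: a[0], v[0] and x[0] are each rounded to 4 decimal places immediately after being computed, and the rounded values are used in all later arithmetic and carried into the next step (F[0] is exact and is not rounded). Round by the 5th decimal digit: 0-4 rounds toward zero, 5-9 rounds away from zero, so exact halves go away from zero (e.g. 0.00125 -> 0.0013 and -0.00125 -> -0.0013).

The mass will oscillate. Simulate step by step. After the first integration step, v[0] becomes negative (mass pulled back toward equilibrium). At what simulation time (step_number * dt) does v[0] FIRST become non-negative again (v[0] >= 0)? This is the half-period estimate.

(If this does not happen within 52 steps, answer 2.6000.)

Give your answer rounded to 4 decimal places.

Step 0: x=[8.3000] v=[0.0000]
Step 1: x=[8.2960] v=[-0.0810]
Step 2: x=[8.2879] v=[-0.1616]
Step 3: x=[8.2758] v=[-0.2415]
Step 4: x=[8.2598] v=[-0.3203]
Step 5: x=[8.2399] v=[-0.3977]
Step 6: x=[8.2162] v=[-0.4733]
Step 7: x=[8.1889] v=[-0.5468]
Step 8: x=[8.1580] v=[-0.6178]
Step 9: x=[8.1237] v=[-0.6860]
Step 10: x=[8.0861] v=[-0.7511]
Step 11: x=[8.0455] v=[-0.8129]
Step 12: x=[8.0020] v=[-0.8710]
Step 13: x=[7.9557] v=[-0.9252]
Step 14: x=[7.9069] v=[-0.9752]
Step 15: x=[7.8559] v=[-1.0208]
Step 16: x=[7.8028] v=[-1.0618]
Step 17: x=[7.7479] v=[-1.0981]
Step 18: x=[7.6914] v=[-1.1294]
Step 19: x=[7.6336] v=[-1.1556]
Step 20: x=[7.5748] v=[-1.1766]
Step 21: x=[7.5152] v=[-1.1923]
Step 22: x=[7.4551] v=[-1.2027]
Step 23: x=[7.3947] v=[-1.2077]
Step 24: x=[7.3343] v=[-1.2072]
Step 25: x=[7.2742] v=[-1.2013]
Step 26: x=[7.2147] v=[-1.1900]
Step 27: x=[7.1560] v=[-1.1733]
Step 28: x=[7.0984] v=[-1.1513]
Step 29: x=[7.0422] v=[-1.1242]
Step 30: x=[6.9876] v=[-1.0920]
Step 31: x=[6.9349] v=[-1.0549]
Step 32: x=[6.8843] v=[-1.0130]
Step 33: x=[6.8360] v=[-0.9666]
Step 34: x=[6.7902] v=[-0.9158]
Step 35: x=[6.7472] v=[-0.8609]
Step 36: x=[6.7071] v=[-0.8022]
Step 37: x=[6.6701] v=[-0.7398]
Step 38: x=[6.6364] v=[-0.6741]
Step 39: x=[6.6061] v=[-0.6054]
Step 40: x=[6.5794] v=[-0.5340]
Step 41: x=[6.5564] v=[-0.4601]
Step 42: x=[6.5372] v=[-0.3842]
Step 43: x=[6.5219] v=[-0.3066]
Step 44: x=[6.5105] v=[-0.2276]
Step 45: x=[6.5031] v=[-0.1475]
Step 46: x=[6.4998] v=[-0.0668]
Step 47: x=[6.5005] v=[0.0142]
First v>=0 after going negative at step 47, time=2.3500

Answer: 2.3500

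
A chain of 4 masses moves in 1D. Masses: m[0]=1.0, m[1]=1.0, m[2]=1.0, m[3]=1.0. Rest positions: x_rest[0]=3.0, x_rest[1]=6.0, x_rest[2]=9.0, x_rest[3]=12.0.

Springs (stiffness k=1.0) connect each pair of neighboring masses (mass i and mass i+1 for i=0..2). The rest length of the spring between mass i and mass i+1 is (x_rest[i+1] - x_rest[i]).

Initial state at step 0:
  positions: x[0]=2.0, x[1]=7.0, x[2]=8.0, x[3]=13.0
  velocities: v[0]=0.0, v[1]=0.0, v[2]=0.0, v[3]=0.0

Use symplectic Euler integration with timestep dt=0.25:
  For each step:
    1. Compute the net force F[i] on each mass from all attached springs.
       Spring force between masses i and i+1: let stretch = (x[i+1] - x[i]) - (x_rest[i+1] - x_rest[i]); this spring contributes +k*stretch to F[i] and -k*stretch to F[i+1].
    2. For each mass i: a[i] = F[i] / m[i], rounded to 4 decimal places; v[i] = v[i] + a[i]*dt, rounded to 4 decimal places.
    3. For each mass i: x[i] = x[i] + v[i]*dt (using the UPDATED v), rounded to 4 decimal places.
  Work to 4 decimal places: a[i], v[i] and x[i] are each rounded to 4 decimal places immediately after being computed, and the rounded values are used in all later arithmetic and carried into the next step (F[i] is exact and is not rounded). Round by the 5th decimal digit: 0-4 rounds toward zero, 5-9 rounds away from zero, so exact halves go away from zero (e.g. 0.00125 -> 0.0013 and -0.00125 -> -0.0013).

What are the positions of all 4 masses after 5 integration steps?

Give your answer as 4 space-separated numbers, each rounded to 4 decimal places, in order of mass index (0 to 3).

Answer: 3.1824 4.8580 10.1422 11.8177

Derivation:
Step 0: x=[2.0000 7.0000 8.0000 13.0000] v=[0.0000 0.0000 0.0000 0.0000]
Step 1: x=[2.1250 6.7500 8.2500 12.8750] v=[0.5000 -1.0000 1.0000 -0.5000]
Step 2: x=[2.3516 6.3047 8.6953 12.6484] v=[0.9063 -1.7813 1.7813 -0.9063]
Step 3: x=[2.6378 5.7617 9.2383 12.3623] v=[1.1446 -2.1719 2.1719 -1.1446]
Step 4: x=[2.9317 5.2408 9.7593 12.0684] v=[1.1756 -2.0837 2.0838 -1.1756]
Step 5: x=[3.1824 4.8580 10.1422 11.8177] v=[1.0029 -1.5314 1.5315 -1.0029]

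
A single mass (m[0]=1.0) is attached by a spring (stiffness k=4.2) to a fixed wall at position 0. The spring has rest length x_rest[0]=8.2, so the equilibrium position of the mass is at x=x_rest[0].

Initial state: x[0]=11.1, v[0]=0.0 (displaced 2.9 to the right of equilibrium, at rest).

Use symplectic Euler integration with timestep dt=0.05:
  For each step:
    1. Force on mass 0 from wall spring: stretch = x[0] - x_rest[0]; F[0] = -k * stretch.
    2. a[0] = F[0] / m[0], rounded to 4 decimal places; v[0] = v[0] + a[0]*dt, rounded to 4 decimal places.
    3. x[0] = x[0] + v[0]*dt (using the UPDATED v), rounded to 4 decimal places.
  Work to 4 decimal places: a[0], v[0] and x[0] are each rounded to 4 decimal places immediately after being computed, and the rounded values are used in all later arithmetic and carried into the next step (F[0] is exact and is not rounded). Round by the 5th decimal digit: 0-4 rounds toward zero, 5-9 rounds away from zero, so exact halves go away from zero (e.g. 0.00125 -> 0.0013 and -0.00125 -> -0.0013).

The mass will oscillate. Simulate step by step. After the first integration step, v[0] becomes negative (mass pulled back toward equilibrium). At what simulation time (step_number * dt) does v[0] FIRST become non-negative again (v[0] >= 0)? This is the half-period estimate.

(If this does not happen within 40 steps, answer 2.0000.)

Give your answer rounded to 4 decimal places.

Answer: 1.5500

Derivation:
Step 0: x=[11.1000] v=[0.0000]
Step 1: x=[11.0696] v=[-0.6090]
Step 2: x=[11.0090] v=[-1.2116]
Step 3: x=[10.9189] v=[-1.8015]
Step 4: x=[10.8003] v=[-2.3725]
Step 5: x=[10.6544] v=[-2.9186]
Step 6: x=[10.4827] v=[-3.4340]
Step 7: x=[10.2870] v=[-3.9134]
Step 8: x=[10.0694] v=[-4.3517]
Step 9: x=[9.8322] v=[-4.7443]
Step 10: x=[9.5778] v=[-5.0871]
Step 11: x=[9.3090] v=[-5.3764]
Step 12: x=[9.0285] v=[-5.6093]
Step 13: x=[8.7393] v=[-5.7833]
Step 14: x=[8.4445] v=[-5.8966]
Step 15: x=[8.1471] v=[-5.9479]
Step 16: x=[7.8503] v=[-5.9368]
Step 17: x=[7.5571] v=[-5.8634]
Step 18: x=[7.2707] v=[-5.7284]
Step 19: x=[6.9940] v=[-5.5332]
Step 20: x=[6.7300] v=[-5.2799]
Step 21: x=[6.4814] v=[-4.9712]
Step 22: x=[6.2509] v=[-4.6103]
Step 23: x=[6.0409] v=[-4.2010]
Step 24: x=[5.8535] v=[-3.7476]
Step 25: x=[5.6908] v=[-3.2548]
Step 26: x=[5.5544] v=[-2.7279]
Step 27: x=[5.4458] v=[-2.1723]
Step 28: x=[5.3661] v=[-1.5939]
Step 29: x=[5.3162] v=[-0.9988]
Step 30: x=[5.2965] v=[-0.3932]
Step 31: x=[5.3073] v=[0.2165]
First v>=0 after going negative at step 31, time=1.5500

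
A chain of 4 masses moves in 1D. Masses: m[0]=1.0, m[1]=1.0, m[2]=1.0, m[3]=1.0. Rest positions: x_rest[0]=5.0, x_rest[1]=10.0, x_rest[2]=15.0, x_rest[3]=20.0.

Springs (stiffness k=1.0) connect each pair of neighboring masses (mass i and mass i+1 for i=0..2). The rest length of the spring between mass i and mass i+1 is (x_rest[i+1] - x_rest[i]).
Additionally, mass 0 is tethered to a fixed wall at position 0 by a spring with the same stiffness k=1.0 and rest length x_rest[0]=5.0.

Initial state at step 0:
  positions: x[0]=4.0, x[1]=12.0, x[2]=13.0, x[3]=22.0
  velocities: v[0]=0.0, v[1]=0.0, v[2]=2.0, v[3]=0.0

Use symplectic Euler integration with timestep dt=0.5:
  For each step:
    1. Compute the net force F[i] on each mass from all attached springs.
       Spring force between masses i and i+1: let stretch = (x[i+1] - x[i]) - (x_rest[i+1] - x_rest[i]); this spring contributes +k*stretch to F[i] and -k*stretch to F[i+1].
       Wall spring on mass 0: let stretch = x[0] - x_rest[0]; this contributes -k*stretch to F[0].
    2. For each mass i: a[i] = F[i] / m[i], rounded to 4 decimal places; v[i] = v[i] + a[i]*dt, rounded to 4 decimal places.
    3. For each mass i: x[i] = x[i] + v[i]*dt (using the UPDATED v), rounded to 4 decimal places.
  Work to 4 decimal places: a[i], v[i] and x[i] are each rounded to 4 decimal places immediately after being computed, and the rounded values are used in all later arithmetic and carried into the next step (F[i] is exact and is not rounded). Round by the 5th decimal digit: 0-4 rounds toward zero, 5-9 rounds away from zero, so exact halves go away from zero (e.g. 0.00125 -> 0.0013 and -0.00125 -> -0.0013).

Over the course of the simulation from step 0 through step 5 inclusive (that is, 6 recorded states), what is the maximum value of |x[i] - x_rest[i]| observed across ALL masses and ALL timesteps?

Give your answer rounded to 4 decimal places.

Step 0: x=[4.0000 12.0000 13.0000 22.0000] v=[0.0000 0.0000 2.0000 0.0000]
Step 1: x=[5.0000 10.2500 16.0000 21.0000] v=[2.0000 -3.5000 6.0000 -2.0000]
Step 2: x=[6.0625 8.6250 18.8125 20.0000] v=[2.1250 -3.2500 5.6250 -2.0000]
Step 3: x=[6.2500 8.9063 19.3750 19.9531] v=[0.3750 0.5625 1.1250 -0.0938]
Step 4: x=[5.5391 11.1407 17.4649 21.0117] v=[-1.4219 4.4687 -3.8203 2.1172]
Step 5: x=[4.8438 13.5557 14.8604 22.4336] v=[-1.3907 4.8300 -5.2090 2.8438]
Max displacement = 4.3750

Answer: 4.3750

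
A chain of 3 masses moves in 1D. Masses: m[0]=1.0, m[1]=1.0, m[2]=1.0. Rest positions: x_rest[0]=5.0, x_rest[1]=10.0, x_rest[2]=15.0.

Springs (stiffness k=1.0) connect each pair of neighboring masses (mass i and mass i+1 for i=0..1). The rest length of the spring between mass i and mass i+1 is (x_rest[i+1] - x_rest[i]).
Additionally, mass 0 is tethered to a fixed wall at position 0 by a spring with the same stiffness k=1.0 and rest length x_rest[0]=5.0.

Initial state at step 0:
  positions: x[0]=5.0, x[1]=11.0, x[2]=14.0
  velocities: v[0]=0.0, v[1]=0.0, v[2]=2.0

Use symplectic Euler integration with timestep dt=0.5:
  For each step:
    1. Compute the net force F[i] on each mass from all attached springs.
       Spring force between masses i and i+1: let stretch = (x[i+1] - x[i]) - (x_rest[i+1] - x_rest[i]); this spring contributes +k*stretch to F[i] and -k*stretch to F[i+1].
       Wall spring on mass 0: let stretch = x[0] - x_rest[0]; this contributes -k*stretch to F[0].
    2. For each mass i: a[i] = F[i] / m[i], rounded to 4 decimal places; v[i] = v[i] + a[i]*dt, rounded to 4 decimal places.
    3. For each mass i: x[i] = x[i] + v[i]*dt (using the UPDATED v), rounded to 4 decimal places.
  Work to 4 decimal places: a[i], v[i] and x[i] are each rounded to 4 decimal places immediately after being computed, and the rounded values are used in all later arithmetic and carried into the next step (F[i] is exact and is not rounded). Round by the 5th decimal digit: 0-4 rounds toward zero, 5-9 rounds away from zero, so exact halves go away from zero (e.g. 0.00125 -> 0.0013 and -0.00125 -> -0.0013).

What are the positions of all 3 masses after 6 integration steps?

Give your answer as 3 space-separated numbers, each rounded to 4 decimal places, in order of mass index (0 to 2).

Step 0: x=[5.0000 11.0000 14.0000] v=[0.0000 0.0000 2.0000]
Step 1: x=[5.2500 10.2500 15.5000] v=[0.5000 -1.5000 3.0000]
Step 2: x=[5.4375 9.5625 16.9375] v=[0.3750 -1.3750 2.8750]
Step 3: x=[5.2969 9.6875 17.7813] v=[-0.2813 0.2500 1.6875]
Step 4: x=[4.9297 10.7383 17.8516] v=[-0.7345 2.1016 0.1406]
Step 5: x=[4.7822 12.1153 17.3936] v=[-0.2951 2.7540 -0.9161]
Step 6: x=[5.2724 12.9786 16.8660] v=[0.9804 1.7266 -1.0553]

Answer: 5.2724 12.9786 16.8660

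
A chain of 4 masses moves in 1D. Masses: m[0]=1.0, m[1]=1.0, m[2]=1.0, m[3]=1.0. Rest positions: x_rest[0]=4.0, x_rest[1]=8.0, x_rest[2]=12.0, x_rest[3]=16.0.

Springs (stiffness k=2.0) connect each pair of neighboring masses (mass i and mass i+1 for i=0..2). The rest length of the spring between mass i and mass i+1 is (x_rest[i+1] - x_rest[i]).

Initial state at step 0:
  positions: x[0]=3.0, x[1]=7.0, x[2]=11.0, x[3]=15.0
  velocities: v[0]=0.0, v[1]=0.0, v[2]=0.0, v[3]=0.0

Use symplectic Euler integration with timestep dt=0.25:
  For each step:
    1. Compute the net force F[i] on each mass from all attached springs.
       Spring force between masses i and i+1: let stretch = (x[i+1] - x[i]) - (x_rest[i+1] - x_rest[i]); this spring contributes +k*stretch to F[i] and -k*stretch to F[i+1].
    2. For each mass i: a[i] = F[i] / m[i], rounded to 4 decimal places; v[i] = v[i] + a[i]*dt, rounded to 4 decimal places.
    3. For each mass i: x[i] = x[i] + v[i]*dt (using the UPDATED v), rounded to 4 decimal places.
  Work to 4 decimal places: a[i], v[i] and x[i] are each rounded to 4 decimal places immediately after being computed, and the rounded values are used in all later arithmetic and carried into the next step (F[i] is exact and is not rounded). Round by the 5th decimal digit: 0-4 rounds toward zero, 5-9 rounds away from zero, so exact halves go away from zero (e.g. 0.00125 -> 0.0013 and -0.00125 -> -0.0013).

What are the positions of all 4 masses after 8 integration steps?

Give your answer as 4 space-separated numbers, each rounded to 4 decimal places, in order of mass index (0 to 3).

Answer: 3.0000 7.0000 11.0000 15.0000

Derivation:
Step 0: x=[3.0000 7.0000 11.0000 15.0000] v=[0.0000 0.0000 0.0000 0.0000]
Step 1: x=[3.0000 7.0000 11.0000 15.0000] v=[0.0000 0.0000 0.0000 0.0000]
Step 2: x=[3.0000 7.0000 11.0000 15.0000] v=[0.0000 0.0000 0.0000 0.0000]
Step 3: x=[3.0000 7.0000 11.0000 15.0000] v=[0.0000 0.0000 0.0000 0.0000]
Step 4: x=[3.0000 7.0000 11.0000 15.0000] v=[0.0000 0.0000 0.0000 0.0000]
Step 5: x=[3.0000 7.0000 11.0000 15.0000] v=[0.0000 0.0000 0.0000 0.0000]
Step 6: x=[3.0000 7.0000 11.0000 15.0000] v=[0.0000 0.0000 0.0000 0.0000]
Step 7: x=[3.0000 7.0000 11.0000 15.0000] v=[0.0000 0.0000 0.0000 0.0000]
Step 8: x=[3.0000 7.0000 11.0000 15.0000] v=[0.0000 0.0000 0.0000 0.0000]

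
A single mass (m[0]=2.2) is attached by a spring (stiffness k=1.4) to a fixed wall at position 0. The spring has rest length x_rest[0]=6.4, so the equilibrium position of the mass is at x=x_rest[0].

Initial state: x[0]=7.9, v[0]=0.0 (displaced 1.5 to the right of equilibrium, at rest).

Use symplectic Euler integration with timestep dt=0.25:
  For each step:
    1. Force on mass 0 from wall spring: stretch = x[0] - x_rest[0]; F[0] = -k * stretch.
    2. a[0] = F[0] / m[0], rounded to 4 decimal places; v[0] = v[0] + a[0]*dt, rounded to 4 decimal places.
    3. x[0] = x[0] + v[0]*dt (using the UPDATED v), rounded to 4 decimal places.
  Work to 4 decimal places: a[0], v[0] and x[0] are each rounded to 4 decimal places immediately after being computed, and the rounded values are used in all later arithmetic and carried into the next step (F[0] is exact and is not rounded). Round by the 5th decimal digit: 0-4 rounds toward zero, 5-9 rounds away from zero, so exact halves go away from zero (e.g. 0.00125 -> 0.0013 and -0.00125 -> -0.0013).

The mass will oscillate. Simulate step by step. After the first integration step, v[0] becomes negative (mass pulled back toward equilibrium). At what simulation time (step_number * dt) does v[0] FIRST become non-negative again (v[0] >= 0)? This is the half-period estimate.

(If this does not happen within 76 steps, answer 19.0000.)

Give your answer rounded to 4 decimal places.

Answer: 4.0000

Derivation:
Step 0: x=[7.9000] v=[0.0000]
Step 1: x=[7.8404] v=[-0.2386]
Step 2: x=[7.7235] v=[-0.4678]
Step 3: x=[7.5539] v=[-0.6784]
Step 4: x=[7.3384] v=[-0.8620]
Step 5: x=[7.0856] v=[-1.0113]
Step 6: x=[6.8055] v=[-1.1204]
Step 7: x=[6.5093] v=[-1.1849]
Step 8: x=[6.2087] v=[-1.2023]
Step 9: x=[5.9157] v=[-1.1719]
Step 10: x=[5.6420] v=[-1.0949]
Step 11: x=[5.3984] v=[-0.9743]
Step 12: x=[5.1947] v=[-0.8150]
Step 13: x=[5.0389] v=[-0.6233]
Step 14: x=[4.9372] v=[-0.4068]
Step 15: x=[4.8937] v=[-0.1741]
Step 16: x=[4.9101] v=[0.0656]
First v>=0 after going negative at step 16, time=4.0000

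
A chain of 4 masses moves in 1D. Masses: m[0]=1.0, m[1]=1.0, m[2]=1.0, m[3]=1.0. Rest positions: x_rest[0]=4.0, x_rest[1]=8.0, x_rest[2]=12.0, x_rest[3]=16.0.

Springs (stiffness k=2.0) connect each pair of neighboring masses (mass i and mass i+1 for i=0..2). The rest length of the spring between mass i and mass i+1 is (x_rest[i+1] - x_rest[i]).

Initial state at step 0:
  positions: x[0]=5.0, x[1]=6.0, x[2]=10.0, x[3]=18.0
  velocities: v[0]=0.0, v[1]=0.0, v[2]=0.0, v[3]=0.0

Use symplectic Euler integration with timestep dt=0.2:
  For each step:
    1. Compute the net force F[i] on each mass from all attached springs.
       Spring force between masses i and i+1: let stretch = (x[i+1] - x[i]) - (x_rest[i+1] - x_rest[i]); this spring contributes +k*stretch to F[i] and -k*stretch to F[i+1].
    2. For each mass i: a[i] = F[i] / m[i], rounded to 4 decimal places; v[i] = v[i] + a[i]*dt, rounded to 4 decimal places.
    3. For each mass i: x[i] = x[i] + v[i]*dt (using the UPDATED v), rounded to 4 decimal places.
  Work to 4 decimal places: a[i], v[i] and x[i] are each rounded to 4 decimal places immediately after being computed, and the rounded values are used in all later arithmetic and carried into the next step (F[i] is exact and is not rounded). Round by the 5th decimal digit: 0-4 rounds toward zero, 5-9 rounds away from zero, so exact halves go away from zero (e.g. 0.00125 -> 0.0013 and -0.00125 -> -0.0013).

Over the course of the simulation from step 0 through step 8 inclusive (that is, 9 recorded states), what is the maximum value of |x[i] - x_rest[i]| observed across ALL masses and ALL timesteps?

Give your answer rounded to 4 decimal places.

Answer: 2.0985

Derivation:
Step 0: x=[5.0000 6.0000 10.0000 18.0000] v=[0.0000 0.0000 0.0000 0.0000]
Step 1: x=[4.7600 6.2400 10.3200 17.6800] v=[-1.2000 1.2000 1.6000 -1.6000]
Step 2: x=[4.3184 6.6880 10.9024 17.0912] v=[-2.2080 2.2400 2.9120 -2.9440]
Step 3: x=[3.7464 7.2836 11.6428 16.3273] v=[-2.8602 2.9779 3.7018 -3.8195]
Step 4: x=[3.1373 7.9449 12.4092 15.5086] v=[-3.0453 3.3067 3.8319 -4.0933]
Step 5: x=[2.5928 8.5788 13.0664 14.7620] v=[-2.7223 3.1694 3.2859 -3.7331]
Step 6: x=[2.2072 9.0928 13.5002 14.1997] v=[-1.9279 2.5700 2.1691 -2.8113]
Step 7: x=[2.0525 9.4085 13.6374 13.9015] v=[-0.7737 1.5787 0.6859 -1.4911]
Step 8: x=[2.1662 9.4741 13.4574 13.9022] v=[0.5687 0.3279 -0.9000 0.0033]
Max displacement = 2.0985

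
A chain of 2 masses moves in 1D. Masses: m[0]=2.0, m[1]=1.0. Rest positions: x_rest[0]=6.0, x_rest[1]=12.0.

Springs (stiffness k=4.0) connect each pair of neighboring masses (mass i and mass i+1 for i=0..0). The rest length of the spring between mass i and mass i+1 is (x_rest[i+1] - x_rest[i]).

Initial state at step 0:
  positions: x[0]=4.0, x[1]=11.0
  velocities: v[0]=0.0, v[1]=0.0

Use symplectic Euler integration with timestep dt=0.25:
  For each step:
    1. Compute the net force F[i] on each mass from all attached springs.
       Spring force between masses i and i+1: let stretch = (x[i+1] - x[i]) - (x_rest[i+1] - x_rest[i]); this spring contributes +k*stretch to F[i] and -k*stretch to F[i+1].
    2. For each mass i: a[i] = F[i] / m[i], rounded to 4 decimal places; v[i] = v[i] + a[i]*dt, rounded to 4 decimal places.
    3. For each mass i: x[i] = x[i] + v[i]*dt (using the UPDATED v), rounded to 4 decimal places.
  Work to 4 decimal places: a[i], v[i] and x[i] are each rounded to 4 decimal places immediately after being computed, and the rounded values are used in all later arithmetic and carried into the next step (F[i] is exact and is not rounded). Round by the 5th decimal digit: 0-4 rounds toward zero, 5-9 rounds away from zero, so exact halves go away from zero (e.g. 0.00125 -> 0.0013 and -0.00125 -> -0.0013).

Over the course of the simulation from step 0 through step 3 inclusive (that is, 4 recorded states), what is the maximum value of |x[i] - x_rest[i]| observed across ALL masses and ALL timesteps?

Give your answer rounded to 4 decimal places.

Answer: 2.0664

Derivation:
Step 0: x=[4.0000 11.0000] v=[0.0000 0.0000]
Step 1: x=[4.1250 10.7500] v=[0.5000 -1.0000]
Step 2: x=[4.3281 10.3438] v=[0.8125 -1.6250]
Step 3: x=[4.5332 9.9336] v=[0.8204 -1.6407]
Max displacement = 2.0664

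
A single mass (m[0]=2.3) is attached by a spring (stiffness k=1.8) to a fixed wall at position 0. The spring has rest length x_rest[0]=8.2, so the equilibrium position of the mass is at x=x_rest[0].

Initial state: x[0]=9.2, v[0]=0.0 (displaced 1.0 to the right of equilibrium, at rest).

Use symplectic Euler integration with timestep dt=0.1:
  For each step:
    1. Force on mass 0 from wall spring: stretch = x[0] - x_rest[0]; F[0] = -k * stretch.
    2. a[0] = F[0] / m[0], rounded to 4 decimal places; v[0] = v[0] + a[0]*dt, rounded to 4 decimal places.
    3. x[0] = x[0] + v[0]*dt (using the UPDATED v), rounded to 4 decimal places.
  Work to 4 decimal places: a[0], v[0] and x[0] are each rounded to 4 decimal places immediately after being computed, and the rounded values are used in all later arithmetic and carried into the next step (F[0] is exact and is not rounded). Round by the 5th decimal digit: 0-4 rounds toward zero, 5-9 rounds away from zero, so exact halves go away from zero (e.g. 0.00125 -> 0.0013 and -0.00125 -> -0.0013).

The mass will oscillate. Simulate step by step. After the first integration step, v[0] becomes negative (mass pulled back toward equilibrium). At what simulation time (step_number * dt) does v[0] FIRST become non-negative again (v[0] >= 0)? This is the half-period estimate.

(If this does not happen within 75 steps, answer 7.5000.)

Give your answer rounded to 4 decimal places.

Answer: 3.6000

Derivation:
Step 0: x=[9.2000] v=[0.0000]
Step 1: x=[9.1922] v=[-0.0783]
Step 2: x=[9.1766] v=[-0.1560]
Step 3: x=[9.1534] v=[-0.2324]
Step 4: x=[9.1227] v=[-0.3070]
Step 5: x=[9.0848] v=[-0.3792]
Step 6: x=[9.0400] v=[-0.4485]
Step 7: x=[8.9886] v=[-0.5142]
Step 8: x=[8.9310] v=[-0.5759]
Step 9: x=[8.8677] v=[-0.6331]
Step 10: x=[8.7992] v=[-0.6854]
Step 11: x=[8.7260] v=[-0.7323]
Step 12: x=[8.6487] v=[-0.7735]
Step 13: x=[8.5678] v=[-0.8086]
Step 14: x=[8.4841] v=[-0.8374]
Step 15: x=[8.3981] v=[-0.8596]
Step 16: x=[8.3106] v=[-0.8751]
Step 17: x=[8.2222] v=[-0.8838]
Step 18: x=[8.1337] v=[-0.8855]
Step 19: x=[8.0457] v=[-0.8803]
Step 20: x=[7.9589] v=[-0.8682]
Step 21: x=[7.8740] v=[-0.8493]
Step 22: x=[7.7916] v=[-0.8238]
Step 23: x=[7.7124] v=[-0.7918]
Step 24: x=[7.6370] v=[-0.7536]
Step 25: x=[7.5661] v=[-0.7095]
Step 26: x=[7.5001] v=[-0.6599]
Step 27: x=[7.4396] v=[-0.6051]
Step 28: x=[7.3850] v=[-0.5456]
Step 29: x=[7.3368] v=[-0.4818]
Step 30: x=[7.2954] v=[-0.4143]
Step 31: x=[7.2611] v=[-0.3435]
Step 32: x=[7.2341] v=[-0.2700]
Step 33: x=[7.2147] v=[-0.1944]
Step 34: x=[7.2030] v=[-0.1173]
Step 35: x=[7.1991] v=[-0.0393]
Step 36: x=[7.2030] v=[0.0390]
First v>=0 after going negative at step 36, time=3.6000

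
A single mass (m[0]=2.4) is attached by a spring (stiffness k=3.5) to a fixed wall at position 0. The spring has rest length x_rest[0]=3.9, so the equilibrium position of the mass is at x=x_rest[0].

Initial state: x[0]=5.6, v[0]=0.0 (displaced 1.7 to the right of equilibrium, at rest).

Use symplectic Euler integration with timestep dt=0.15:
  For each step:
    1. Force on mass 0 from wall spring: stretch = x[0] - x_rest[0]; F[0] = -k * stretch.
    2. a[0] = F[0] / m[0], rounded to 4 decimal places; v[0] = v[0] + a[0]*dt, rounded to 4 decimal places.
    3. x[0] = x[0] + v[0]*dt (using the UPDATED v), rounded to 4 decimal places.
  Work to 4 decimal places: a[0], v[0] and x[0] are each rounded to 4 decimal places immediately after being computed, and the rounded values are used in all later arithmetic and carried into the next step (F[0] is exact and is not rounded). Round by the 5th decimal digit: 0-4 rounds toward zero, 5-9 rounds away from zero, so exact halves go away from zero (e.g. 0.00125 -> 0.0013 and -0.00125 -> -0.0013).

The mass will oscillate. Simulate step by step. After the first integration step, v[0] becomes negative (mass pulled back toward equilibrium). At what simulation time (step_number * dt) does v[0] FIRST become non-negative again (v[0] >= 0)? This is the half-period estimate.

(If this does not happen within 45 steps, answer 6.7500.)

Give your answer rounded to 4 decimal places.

Step 0: x=[5.6000] v=[0.0000]
Step 1: x=[5.5442] v=[-0.3719]
Step 2: x=[5.4345] v=[-0.7316]
Step 3: x=[5.2744] v=[-1.0673]
Step 4: x=[5.0692] v=[-1.3679]
Step 5: x=[4.8256] v=[-1.6237]
Step 6: x=[4.5517] v=[-1.8262]
Step 7: x=[4.2564] v=[-1.9688]
Step 8: x=[3.9494] v=[-2.0468]
Step 9: x=[3.6408] v=[-2.0576]
Step 10: x=[3.3407] v=[-2.0009]
Step 11: x=[3.0589] v=[-1.8786]
Step 12: x=[2.8047] v=[-1.6946]
Step 13: x=[2.5865] v=[-1.4550]
Step 14: x=[2.4113] v=[-1.1677]
Step 15: x=[2.2850] v=[-0.8421]
Step 16: x=[2.2117] v=[-0.4888]
Step 17: x=[2.1938] v=[-0.1195]
Step 18: x=[2.2319] v=[0.2537]
First v>=0 after going negative at step 18, time=2.7000

Answer: 2.7000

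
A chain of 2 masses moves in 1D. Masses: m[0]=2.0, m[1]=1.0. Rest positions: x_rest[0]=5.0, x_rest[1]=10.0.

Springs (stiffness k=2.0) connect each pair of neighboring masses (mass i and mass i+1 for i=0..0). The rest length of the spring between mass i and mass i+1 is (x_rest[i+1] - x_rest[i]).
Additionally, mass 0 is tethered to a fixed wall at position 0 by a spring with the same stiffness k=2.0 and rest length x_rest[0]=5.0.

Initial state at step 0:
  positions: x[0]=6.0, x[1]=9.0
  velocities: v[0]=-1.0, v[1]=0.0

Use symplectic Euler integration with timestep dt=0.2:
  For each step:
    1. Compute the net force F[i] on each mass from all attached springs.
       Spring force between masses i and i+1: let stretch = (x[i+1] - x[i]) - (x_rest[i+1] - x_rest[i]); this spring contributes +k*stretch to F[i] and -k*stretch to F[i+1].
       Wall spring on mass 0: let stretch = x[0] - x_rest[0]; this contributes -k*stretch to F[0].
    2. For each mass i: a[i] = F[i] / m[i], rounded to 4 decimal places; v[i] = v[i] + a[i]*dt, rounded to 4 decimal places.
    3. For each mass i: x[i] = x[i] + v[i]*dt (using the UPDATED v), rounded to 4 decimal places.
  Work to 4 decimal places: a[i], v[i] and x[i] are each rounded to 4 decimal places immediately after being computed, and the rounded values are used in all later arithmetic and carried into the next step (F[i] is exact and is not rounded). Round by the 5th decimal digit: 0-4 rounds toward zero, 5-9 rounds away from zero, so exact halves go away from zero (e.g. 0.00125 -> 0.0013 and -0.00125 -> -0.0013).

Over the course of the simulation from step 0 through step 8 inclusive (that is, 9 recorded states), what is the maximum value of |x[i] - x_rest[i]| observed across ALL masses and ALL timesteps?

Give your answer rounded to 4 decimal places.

Answer: 1.4920

Derivation:
Step 0: x=[6.0000 9.0000] v=[-1.0000 0.0000]
Step 1: x=[5.6800 9.1600] v=[-1.6000 0.8000]
Step 2: x=[5.2720 9.4416] v=[-2.0400 1.4080]
Step 3: x=[4.8199 9.7896] v=[-2.2605 1.7402]
Step 4: x=[4.3738 10.1401] v=[-2.2305 1.7523]
Step 5: x=[3.9834 10.4293] v=[-1.9520 1.4458]
Step 6: x=[3.6915 10.6028] v=[-1.4595 0.8674]
Step 7: x=[3.5284 10.6234] v=[-0.8155 0.1029]
Step 8: x=[3.5080 10.4764] v=[-0.1022 -0.7351]
Max displacement = 1.4920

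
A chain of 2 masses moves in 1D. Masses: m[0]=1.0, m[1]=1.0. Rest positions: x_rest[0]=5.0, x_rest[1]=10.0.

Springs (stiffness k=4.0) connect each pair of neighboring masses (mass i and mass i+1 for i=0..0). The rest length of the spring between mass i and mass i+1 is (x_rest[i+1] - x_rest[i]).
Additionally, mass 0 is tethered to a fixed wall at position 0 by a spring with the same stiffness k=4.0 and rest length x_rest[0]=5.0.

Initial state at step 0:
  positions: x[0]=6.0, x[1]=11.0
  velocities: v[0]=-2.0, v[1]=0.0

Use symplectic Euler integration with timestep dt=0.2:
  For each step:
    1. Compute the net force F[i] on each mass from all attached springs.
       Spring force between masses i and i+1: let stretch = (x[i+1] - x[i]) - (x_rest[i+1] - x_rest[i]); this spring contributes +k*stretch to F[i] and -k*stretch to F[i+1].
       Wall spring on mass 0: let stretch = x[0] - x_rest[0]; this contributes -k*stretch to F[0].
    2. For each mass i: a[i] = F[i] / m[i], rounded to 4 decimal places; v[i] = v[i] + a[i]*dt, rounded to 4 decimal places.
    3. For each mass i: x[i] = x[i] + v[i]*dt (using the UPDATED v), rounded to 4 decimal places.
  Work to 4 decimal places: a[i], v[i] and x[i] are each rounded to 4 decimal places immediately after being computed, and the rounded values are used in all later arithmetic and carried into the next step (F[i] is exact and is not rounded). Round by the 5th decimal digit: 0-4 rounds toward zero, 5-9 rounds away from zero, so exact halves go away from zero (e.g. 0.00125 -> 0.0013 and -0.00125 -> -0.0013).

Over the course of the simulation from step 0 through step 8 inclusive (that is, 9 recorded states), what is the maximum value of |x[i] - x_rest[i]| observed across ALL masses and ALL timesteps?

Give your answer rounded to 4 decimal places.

Step 0: x=[6.0000 11.0000] v=[-2.0000 0.0000]
Step 1: x=[5.4400 11.0000] v=[-2.8000 0.0000]
Step 2: x=[4.8992 10.9104] v=[-2.7040 -0.4480]
Step 3: x=[4.5363 10.6590] v=[-1.8144 -1.2570]
Step 4: x=[4.4272 10.2280] v=[-0.5453 -2.1552]
Step 5: x=[4.5379 9.6688] v=[0.5536 -2.7958]
Step 6: x=[4.7435 9.0887] v=[1.0280 -2.9005]
Step 7: x=[4.8854 8.6134] v=[0.7094 -2.3767]
Step 8: x=[4.8421 8.3416] v=[-0.2165 -1.3591]
Max displacement = 1.6584

Answer: 1.6584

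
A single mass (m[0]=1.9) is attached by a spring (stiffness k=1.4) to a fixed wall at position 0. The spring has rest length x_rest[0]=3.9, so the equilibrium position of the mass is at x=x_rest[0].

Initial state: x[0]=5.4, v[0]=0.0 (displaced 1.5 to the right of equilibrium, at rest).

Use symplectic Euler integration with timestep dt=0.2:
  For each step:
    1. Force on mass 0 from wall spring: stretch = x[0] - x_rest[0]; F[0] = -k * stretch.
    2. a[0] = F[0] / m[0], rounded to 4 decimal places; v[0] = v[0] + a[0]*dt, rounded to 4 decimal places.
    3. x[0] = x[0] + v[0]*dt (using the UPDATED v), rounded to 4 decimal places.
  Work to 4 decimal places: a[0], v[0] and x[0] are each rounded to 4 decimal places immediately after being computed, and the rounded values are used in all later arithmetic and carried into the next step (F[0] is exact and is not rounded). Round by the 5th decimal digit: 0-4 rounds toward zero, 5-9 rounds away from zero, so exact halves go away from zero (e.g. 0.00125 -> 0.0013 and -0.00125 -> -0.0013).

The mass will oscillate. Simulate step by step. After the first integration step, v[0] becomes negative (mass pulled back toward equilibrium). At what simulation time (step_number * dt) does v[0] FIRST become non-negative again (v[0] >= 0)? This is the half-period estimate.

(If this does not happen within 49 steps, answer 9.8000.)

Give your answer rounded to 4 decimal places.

Answer: 3.8000

Derivation:
Step 0: x=[5.4000] v=[0.0000]
Step 1: x=[5.3558] v=[-0.2211]
Step 2: x=[5.2687] v=[-0.4356]
Step 3: x=[5.1412] v=[-0.6373]
Step 4: x=[4.9772] v=[-0.8202]
Step 5: x=[4.7814] v=[-0.9789]
Step 6: x=[4.5596] v=[-1.1088]
Step 7: x=[4.3184] v=[-1.2060]
Step 8: x=[4.0649] v=[-1.2677]
Step 9: x=[3.8065] v=[-1.2920]
Step 10: x=[3.5509] v=[-1.2782]
Step 11: x=[3.3055] v=[-1.2268]
Step 12: x=[3.0777] v=[-1.1392]
Step 13: x=[2.8741] v=[-1.0180]
Step 14: x=[2.7007] v=[-0.8668]
Step 15: x=[2.5627] v=[-0.6901]
Step 16: x=[2.4641] v=[-0.4930]
Step 17: x=[2.4078] v=[-0.2814]
Step 18: x=[2.3955] v=[-0.0615]
Step 19: x=[2.4275] v=[0.1602]
First v>=0 after going negative at step 19, time=3.8000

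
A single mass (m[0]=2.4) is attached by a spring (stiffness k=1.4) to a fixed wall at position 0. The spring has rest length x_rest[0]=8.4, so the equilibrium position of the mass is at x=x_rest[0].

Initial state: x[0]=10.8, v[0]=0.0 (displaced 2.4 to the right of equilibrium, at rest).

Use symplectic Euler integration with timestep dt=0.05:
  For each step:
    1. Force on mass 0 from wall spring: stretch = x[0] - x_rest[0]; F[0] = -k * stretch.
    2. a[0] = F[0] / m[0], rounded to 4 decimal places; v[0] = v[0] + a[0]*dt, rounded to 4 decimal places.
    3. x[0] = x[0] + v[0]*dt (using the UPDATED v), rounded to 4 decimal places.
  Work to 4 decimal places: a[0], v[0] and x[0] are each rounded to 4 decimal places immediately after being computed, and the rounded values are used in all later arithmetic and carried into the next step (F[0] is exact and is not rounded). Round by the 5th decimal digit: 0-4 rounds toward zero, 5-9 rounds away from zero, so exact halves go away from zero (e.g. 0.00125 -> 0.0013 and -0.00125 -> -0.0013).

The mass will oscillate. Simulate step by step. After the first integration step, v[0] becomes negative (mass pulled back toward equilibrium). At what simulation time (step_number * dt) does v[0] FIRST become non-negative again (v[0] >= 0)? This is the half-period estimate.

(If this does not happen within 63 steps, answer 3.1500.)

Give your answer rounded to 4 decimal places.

Answer: 3.1500

Derivation:
Step 0: x=[10.8000] v=[0.0000]
Step 1: x=[10.7965] v=[-0.0700]
Step 2: x=[10.7895] v=[-0.1399]
Step 3: x=[10.7790] v=[-0.2096]
Step 4: x=[10.7651] v=[-0.2790]
Step 5: x=[10.7477] v=[-0.3480]
Step 6: x=[10.7269] v=[-0.4165]
Step 7: x=[10.7027] v=[-0.4844]
Step 8: x=[10.6751] v=[-0.5516]
Step 9: x=[10.6442] v=[-0.6180]
Step 10: x=[10.6100] v=[-0.6835]
Step 11: x=[10.5726] v=[-0.7480]
Step 12: x=[10.5320] v=[-0.8114]
Step 13: x=[10.4883] v=[-0.8736]
Step 14: x=[10.4416] v=[-0.9345]
Step 15: x=[10.3919] v=[-0.9940]
Step 16: x=[10.3393] v=[-1.0521]
Step 17: x=[10.2839] v=[-1.1087]
Step 18: x=[10.2257] v=[-1.1636]
Step 19: x=[10.1649] v=[-1.2169]
Step 20: x=[10.1015] v=[-1.2684]
Step 21: x=[10.0356] v=[-1.3180]
Step 22: x=[9.9673] v=[-1.3657]
Step 23: x=[9.8967] v=[-1.4114]
Step 24: x=[9.8239] v=[-1.4551]
Step 25: x=[9.7491] v=[-1.4966]
Step 26: x=[9.6723] v=[-1.5360]
Step 27: x=[9.5936] v=[-1.5731]
Step 28: x=[9.5132] v=[-1.6079]
Step 29: x=[9.4312] v=[-1.6404]
Step 30: x=[9.3477] v=[-1.6705]
Step 31: x=[9.2628] v=[-1.6981]
Step 32: x=[9.1766] v=[-1.7233]
Step 33: x=[9.0893] v=[-1.7460]
Step 34: x=[9.0010] v=[-1.7661]
Step 35: x=[8.9118] v=[-1.7836]
Step 36: x=[8.8219] v=[-1.7985]
Step 37: x=[8.7314] v=[-1.8108]
Step 38: x=[8.6404] v=[-1.8205]
Step 39: x=[8.5490] v=[-1.8275]
Step 40: x=[8.4574] v=[-1.8318]
Step 41: x=[8.3657] v=[-1.8335]
Step 42: x=[8.2741] v=[-1.8325]
Step 43: x=[8.1827] v=[-1.8288]
Step 44: x=[8.0916] v=[-1.8225]
Step 45: x=[8.0009] v=[-1.8135]
Step 46: x=[7.9108] v=[-1.8019]
Step 47: x=[7.8214] v=[-1.7876]
Step 48: x=[7.7329] v=[-1.7707]
Step 49: x=[7.6453] v=[-1.7512]
Step 50: x=[7.5588] v=[-1.7292]
Step 51: x=[7.4736] v=[-1.7047]
Step 52: x=[7.3897] v=[-1.6777]
Step 53: x=[7.3073] v=[-1.6482]
Step 54: x=[7.2265] v=[-1.6163]
Step 55: x=[7.1474] v=[-1.5821]
Step 56: x=[7.0701] v=[-1.5456]
Step 57: x=[6.9948] v=[-1.5068]
Step 58: x=[6.9215] v=[-1.4658]
Step 59: x=[6.8504] v=[-1.4227]
Step 60: x=[6.7815] v=[-1.3775]
Step 61: x=[6.7150] v=[-1.3303]
Step 62: x=[6.6509] v=[-1.2812]
Step 63: x=[6.5894] v=[-1.2302]
v[0] did not become non-negative within 63 steps; using fallback time=3.1500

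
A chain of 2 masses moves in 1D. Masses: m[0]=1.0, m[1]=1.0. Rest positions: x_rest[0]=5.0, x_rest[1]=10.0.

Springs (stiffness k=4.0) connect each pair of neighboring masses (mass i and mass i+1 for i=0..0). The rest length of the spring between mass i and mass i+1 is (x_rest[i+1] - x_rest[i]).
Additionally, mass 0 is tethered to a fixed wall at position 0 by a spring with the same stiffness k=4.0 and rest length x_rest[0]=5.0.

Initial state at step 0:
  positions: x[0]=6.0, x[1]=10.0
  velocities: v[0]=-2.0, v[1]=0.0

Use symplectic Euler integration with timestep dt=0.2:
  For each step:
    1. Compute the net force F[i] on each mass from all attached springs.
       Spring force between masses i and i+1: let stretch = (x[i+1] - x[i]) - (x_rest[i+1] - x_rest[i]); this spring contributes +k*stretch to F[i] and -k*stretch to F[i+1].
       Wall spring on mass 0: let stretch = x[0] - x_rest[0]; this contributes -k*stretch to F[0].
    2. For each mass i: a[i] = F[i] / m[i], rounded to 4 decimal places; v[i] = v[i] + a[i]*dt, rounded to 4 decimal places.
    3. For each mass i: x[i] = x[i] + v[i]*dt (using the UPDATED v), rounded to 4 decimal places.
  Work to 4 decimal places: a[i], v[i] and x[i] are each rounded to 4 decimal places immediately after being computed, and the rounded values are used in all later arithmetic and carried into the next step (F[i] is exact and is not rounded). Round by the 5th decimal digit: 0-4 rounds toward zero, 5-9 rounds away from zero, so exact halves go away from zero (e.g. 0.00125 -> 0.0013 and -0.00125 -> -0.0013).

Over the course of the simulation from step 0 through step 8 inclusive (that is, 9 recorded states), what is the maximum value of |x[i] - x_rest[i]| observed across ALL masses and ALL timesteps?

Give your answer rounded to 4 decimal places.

Step 0: x=[6.0000 10.0000] v=[-2.0000 0.0000]
Step 1: x=[5.2800 10.1600] v=[-3.6000 0.8000]
Step 2: x=[4.4960 10.3392] v=[-3.9200 0.8960]
Step 3: x=[3.9276 10.3835] v=[-2.8422 0.2214]
Step 4: x=[3.7637 10.1948] v=[-0.8196 -0.9433]
Step 5: x=[4.0266 9.7772] v=[1.3143 -2.0882]
Step 6: x=[4.5653 9.2395] v=[2.6935 -2.6887]
Step 7: x=[5.1214 8.7539] v=[2.7806 -2.4281]
Step 8: x=[5.4393 8.4871] v=[1.5895 -1.3341]
Max displacement = 1.5129

Answer: 1.5129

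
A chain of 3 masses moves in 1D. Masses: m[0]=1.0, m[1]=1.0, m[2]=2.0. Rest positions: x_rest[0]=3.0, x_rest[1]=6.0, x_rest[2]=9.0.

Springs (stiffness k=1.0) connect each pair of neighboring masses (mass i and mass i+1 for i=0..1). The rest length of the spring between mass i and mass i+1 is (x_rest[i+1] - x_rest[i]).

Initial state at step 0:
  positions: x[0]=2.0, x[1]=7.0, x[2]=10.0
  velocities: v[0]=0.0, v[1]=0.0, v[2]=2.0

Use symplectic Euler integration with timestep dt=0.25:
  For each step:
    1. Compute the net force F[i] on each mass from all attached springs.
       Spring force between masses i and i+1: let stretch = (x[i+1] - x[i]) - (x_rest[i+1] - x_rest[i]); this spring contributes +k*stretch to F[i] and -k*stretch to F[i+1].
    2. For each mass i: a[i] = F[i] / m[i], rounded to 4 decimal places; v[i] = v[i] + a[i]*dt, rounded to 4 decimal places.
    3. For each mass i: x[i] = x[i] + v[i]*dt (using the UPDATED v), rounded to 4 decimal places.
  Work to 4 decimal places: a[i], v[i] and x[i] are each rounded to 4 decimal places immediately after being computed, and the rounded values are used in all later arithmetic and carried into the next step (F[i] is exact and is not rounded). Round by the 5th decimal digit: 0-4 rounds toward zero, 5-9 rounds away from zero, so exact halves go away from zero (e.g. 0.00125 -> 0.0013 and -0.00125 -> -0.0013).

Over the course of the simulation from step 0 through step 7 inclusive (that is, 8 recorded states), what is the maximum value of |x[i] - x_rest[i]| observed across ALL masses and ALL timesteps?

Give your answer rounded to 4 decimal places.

Step 0: x=[2.0000 7.0000 10.0000] v=[0.0000 0.0000 2.0000]
Step 1: x=[2.1250 6.8750 10.5000] v=[0.5000 -0.5000 2.0000]
Step 2: x=[2.3594 6.6797 10.9805] v=[0.9375 -0.7813 1.9219]
Step 3: x=[2.6763 6.4832 11.4203] v=[1.2676 -0.7862 1.7593]
Step 4: x=[3.0436 6.3573 11.7996] v=[1.4693 -0.5037 1.5172]
Step 5: x=[3.4305 6.3644 12.1026] v=[1.5477 0.0285 1.2119]
Step 6: x=[3.8133 6.5468 12.3200] v=[1.5312 0.7296 0.8696]
Step 7: x=[4.1795 6.9192 12.4508] v=[1.4646 1.4895 0.5230]
Max displacement = 3.4508

Answer: 3.4508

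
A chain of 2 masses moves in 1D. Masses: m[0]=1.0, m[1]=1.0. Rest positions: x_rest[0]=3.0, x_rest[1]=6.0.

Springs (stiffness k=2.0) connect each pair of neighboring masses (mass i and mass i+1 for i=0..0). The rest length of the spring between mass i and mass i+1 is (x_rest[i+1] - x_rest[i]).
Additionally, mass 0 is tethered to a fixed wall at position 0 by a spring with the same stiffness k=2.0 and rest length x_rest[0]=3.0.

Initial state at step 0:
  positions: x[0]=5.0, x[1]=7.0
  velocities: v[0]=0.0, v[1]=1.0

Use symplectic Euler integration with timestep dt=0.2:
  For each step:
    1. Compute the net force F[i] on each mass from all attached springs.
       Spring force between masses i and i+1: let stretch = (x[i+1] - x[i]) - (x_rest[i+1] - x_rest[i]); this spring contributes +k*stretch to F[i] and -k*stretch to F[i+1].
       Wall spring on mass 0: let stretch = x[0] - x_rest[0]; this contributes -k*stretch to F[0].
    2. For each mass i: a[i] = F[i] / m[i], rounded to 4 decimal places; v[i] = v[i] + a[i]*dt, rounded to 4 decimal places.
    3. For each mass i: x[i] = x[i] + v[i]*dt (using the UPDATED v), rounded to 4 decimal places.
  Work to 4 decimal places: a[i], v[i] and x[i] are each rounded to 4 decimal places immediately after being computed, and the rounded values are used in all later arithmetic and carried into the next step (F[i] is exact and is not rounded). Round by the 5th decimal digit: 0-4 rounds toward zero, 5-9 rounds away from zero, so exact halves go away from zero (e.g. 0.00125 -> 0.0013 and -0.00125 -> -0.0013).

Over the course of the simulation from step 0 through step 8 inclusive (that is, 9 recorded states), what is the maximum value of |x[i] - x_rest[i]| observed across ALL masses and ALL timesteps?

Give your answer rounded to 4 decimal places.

Step 0: x=[5.0000 7.0000] v=[0.0000 1.0000]
Step 1: x=[4.7600 7.2800] v=[-1.2000 1.4000]
Step 2: x=[4.3408 7.5984] v=[-2.0960 1.5920]
Step 3: x=[3.8349 7.8962] v=[-2.5293 1.4890]
Step 4: x=[3.3472 8.1091] v=[-2.4387 1.0645]
Step 5: x=[2.9726 8.1810] v=[-1.8728 0.3597]
Step 6: x=[2.7769 8.0763] v=[-0.9785 -0.5237]
Step 7: x=[2.7830 7.7876] v=[0.0305 -1.4435]
Step 8: x=[2.9668 7.3385] v=[0.9191 -2.2453]
Max displacement = 2.1810

Answer: 2.1810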